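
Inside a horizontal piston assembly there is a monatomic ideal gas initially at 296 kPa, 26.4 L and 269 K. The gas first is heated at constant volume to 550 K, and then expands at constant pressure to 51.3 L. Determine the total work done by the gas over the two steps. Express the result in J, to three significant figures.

W_total ≈ 15100 J

Step 1 (isochoric): W = 0 (constant volume).
After step 1: P = 605.2 kPa (V unchanged).
Step 2 (isobaric): W = PΔV = (605.2 kPa)(51.3 − 26.4 L) = 15070 J.
W_total = 0 + 15070 = 15070 J.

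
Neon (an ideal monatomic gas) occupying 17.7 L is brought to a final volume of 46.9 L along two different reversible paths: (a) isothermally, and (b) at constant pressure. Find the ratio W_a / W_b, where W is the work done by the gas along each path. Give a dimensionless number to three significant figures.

W_a / W_b ≈ 0.591

Path (a) isothermal: W = P₁V₁ ln(V₂/V₁) → W_a/(P₁V₁) = 0.9745.
Path (b) isobaric: W = P₁(V₂ − V₁) → W_b/(P₁V₁) = 1.65.
W_a / W_b = 0.9745 / 1.65 = 0.5907.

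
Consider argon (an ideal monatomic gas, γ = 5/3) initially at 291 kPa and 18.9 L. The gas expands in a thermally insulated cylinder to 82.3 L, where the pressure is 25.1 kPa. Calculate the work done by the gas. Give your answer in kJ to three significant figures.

W ≈ 5.15 kJ

Adiabatic: W = (P₁V₁ − P₂V₂)/(γ − 1) with γ = 5/3.
P₁V₁ = 5500 J, P₂V₂ = 2066 J.
W = (5500 − 2066) / 0.6667 = 5151 J.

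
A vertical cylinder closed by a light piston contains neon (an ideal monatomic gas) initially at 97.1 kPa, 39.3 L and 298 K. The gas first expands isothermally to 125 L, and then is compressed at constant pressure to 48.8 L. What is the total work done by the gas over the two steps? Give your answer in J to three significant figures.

W_total ≈ 2090 J

Step 1 (isothermal): W = P₁V₁ ln(V₂/V₁) = (3816) ln(125/39.3) = 4415 J.
After step 1: P = 30.53 kPa, V = 125 L, T = 298 K.
Step 2 (isobaric): W = PΔV = (30.53 kPa)(48.8 − 125 L) = -2326 J.
W_total = 4415 − 2326 = 2089 J.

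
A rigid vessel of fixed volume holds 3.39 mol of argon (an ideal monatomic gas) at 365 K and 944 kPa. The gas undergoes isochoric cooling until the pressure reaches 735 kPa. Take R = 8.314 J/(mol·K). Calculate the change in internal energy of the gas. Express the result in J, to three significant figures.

Constant volume ⇒ W = 0, so Q = ΔU = nCᵥΔT with Cᵥ = 3R/2 = 12.47 J/(mol·K).
At constant V, T₂/T₁ = P₂/P₁ ⇒ ΔT = T₁(P₂/P₁ − 1) = 365·(735/944 − 1) = -80.81 K.
ΔU = (3.39)(12.47)(-80.81) = -3416 J.

ΔU ≈ -3420 J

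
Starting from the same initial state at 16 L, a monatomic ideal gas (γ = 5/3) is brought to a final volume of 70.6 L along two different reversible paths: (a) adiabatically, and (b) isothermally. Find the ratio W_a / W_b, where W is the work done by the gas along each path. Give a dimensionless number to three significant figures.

Path (a) adiabatic: W = P₁V₁(1 − (V₁/V₂)^(γ−1))/(γ−1) → W_a/(P₁V₁) = 0.9424.
Path (b) isothermal: W = P₁V₁ ln(V₂/V₁) → W_b/(P₁V₁) = 1.484.
W_a / W_b = 0.9424 / 1.484 = 0.6349.

W_a / W_b ≈ 0.635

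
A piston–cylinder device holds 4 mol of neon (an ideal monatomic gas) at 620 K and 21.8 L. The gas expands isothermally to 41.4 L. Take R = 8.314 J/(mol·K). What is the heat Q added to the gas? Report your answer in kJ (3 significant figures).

Isothermal ⇒ ΔU = 0, so Q = W = nRT ln(V₂/V₁).
Q = (4)(8.314)(620) ln(41.4/21.8) = 20619 × 0.6414 = 13224 J.

Q ≈ 13.2 kJ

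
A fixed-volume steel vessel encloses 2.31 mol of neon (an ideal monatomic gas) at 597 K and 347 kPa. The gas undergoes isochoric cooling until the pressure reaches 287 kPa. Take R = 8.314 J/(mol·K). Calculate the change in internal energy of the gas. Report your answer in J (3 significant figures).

ΔU ≈ -2970 J

Constant volume ⇒ W = 0, so Q = ΔU = nCᵥΔT with Cᵥ = 3R/2 = 12.47 J/(mol·K).
At constant V, T₂/T₁ = P₂/P₁ ⇒ ΔT = T₁(P₂/P₁ − 1) = 597·(287/347 − 1) = -103.2 K.
ΔU = (2.31)(12.47)(-103.2) = -2974 J.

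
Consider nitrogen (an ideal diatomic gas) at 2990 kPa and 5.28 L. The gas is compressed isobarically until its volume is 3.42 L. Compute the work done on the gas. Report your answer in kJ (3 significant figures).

W ≈ 5.56 kJ

Isobaric: W = P ΔV.
W = (2990 kPa)(3.42 − 5.28 L) = (2990)(-1.86) = -5561 J.
Work on gas = −W_by = 5561 J.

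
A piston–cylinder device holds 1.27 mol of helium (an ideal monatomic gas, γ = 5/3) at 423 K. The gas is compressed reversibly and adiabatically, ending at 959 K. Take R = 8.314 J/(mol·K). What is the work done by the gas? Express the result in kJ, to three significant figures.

W ≈ -8.49 kJ

Adiabatic ⇒ Q = 0, so W_by = −ΔU = nCᵥ(T₁ − T₂).
Cᵥ = 3R/2 = 12.47 J/(mol·K).
W = (1.27)(12.47)(423 − 959) = -8489 J.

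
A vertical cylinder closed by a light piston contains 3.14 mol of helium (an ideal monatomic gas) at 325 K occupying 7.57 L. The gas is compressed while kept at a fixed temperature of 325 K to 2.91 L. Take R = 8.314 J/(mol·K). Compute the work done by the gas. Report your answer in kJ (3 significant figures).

Isothermal: W = nRT ln(V₂/V₁).
W = (3.14)(8.314)(325) × ln(2.91/7.57)
  = 8484 × -0.956
W_by_gas = -8111 J.

W ≈ -8.11 kJ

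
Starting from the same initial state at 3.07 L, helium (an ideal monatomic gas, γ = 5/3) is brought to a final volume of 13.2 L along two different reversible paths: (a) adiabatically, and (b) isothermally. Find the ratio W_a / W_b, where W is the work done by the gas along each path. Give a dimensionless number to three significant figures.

Path (a) adiabatic: W = P₁V₁(1 − (V₁/V₂)^(γ−1))/(γ−1) → W_a/(P₁V₁) = 0.9327.
Path (b) isothermal: W = P₁V₁ ln(V₂/V₁) → W_b/(P₁V₁) = 1.459.
W_a / W_b = 0.9327 / 1.459 = 0.6395.

W_a / W_b ≈ 0.639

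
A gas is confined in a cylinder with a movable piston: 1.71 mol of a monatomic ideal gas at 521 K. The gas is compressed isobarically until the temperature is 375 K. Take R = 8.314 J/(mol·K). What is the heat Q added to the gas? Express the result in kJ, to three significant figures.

Q ≈ -5.19 kJ

Isobaric: W = nRΔT = (1.71)(8.314)(-146) = -2076 J.
ΔU = nCᵥΔT with Cᵥ = 3R/2: ΔU = (1.71)(12.47)(-146) = -3114 J.
Q = ΔU + W = -3114 − 2076 = -5189 J.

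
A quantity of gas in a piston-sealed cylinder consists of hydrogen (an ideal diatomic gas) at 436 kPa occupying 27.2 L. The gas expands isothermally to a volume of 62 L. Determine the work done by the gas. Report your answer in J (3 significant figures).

Isothermal: W = nRT ln(V₂/V₁) = P₁V₁ ln(V₂/V₁).
P₁V₁ = (436 kPa)(27.2 L) = 11859 J.
W = 11859 × ln(62/27.2) = 11859 × 0.8239
W_by_gas = 9771 J.

W ≈ 9770 J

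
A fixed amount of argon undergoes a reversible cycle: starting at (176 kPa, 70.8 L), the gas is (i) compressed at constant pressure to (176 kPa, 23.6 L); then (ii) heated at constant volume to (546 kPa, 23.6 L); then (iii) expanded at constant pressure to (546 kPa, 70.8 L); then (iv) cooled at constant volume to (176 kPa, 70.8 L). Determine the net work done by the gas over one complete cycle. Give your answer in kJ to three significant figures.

W_net ≈ 17.5 kJ

Constant-volume legs do no work.
W(i) = (176)(23.6 − 70.8) = -8307 J; W(iii) = (546)(70.8 − 23.6) = 25771 J.
W_net = -8307 + 25771 = 17464 J (the clockwise enclosed area).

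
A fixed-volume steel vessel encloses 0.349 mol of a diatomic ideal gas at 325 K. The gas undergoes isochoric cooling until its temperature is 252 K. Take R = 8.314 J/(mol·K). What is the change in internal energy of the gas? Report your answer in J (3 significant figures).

ΔU ≈ -530 J

Constant volume ⇒ W = 0, so Q = ΔU = nCᵥΔT with Cᵥ = 5R/2 = 20.79 J/(mol·K).
ΔU = (0.349)(20.79)(252 − 325) = -529.5 J.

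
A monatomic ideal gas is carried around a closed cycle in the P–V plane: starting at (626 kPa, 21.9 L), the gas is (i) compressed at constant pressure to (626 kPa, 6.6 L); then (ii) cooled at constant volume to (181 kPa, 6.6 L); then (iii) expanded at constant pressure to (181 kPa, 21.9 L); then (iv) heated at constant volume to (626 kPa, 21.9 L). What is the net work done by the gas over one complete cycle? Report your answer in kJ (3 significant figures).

W_net ≈ -6.81 kJ

Constant-volume legs do no work.
W(i) = (626)(6.6 − 21.9) = -9578 J; W(iii) = (181)(21.9 − 6.6) = 2769 J.
W_net = -9578 + 2769 = -6808 J (the counter-clockwise enclosed area).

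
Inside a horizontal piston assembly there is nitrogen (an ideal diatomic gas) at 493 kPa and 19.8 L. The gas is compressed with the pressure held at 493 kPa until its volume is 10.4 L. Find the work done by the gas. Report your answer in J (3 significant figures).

W ≈ -4630 J

Isobaric: W = P ΔV.
W = (493 kPa)(10.4 − 19.8 L) = (493)(-9.4) = -4634 J.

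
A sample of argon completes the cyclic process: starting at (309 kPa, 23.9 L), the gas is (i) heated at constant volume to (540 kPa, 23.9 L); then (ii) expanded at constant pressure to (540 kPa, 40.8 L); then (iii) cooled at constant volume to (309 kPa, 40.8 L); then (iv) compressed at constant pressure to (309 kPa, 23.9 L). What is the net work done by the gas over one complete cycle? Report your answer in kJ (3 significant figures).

Constant-volume legs do no work.
W(ii) = (540)(40.8 − 23.9) = 9126 J; W(iv) = (309)(23.9 − 40.8) = -5222 J.
W_net = 9126 − 5222 = 3904 J (the clockwise enclosed area).

W_net ≈ 3.90 kJ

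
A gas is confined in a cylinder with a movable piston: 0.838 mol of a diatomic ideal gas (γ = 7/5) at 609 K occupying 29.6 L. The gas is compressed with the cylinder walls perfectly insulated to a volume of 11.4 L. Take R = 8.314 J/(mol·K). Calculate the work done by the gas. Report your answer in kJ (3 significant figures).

W ≈ -4.93 kJ

Adiabatic: TV^(γ−1) = const with γ = 7/5.
T₂ = T₁ (V₁/V₂)^(γ−1) = 609 × (29.6/11.4)^0.4 = 609 × 1.465 = 892 K.
W_by = nCᵥ(T₁ − T₂) = (0.838)(20.79)(609 − 892) = -4930 J.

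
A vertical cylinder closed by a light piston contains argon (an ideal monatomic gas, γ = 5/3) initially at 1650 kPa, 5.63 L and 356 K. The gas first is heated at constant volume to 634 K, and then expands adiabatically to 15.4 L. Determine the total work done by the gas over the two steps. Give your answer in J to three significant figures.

W_total ≈ 12100 J

Step 1 (isochoric): W = 0 (constant volume).
After step 1: P = 2938 kPa (V unchanged).
Step 2 (adiabatic): W = (P₁V₁ − P₂V₂)/(γ−1) = (16544 − 8458)/0.667 = 12128 J.
W_total = 0 + 12128 = 12128 J.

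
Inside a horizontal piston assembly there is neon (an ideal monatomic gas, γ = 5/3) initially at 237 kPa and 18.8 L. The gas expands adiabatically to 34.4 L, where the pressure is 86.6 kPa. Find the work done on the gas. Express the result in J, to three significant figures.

W ≈ -2210 J

Adiabatic: W = (P₁V₁ − P₂V₂)/(γ − 1) with γ = 5/3.
P₁V₁ = 4456 J, P₂V₂ = 2979 J.
W = (4456 − 2979) / 0.6667 = 2215 J.
Work on gas = −W_by = -2215 J.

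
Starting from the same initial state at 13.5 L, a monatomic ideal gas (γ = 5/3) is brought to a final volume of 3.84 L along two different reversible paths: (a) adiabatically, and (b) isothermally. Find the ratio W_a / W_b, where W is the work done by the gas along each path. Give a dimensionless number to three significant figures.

W_a / W_b ≈ 1.57

Path (a) adiabatic: W = P₁V₁(1 − (V₁/V₂)^(γ−1))/(γ−1) → W_a/(P₁V₁) = -1.968.
Path (b) isothermal: W = P₁V₁ ln(V₂/V₁) → W_b/(P₁V₁) = -1.257.
W_a / W_b = -1.968 / -1.257 = 1.565.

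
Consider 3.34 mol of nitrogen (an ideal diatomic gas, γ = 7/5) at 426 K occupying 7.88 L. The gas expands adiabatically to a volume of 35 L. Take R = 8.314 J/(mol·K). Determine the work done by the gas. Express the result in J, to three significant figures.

W ≈ 13300 J

Adiabatic: TV^(γ−1) = const with γ = 7/5.
T₂ = T₁ (V₁/V₂)^(γ−1) = 426 × (7.88/35)^0.4 = 426 × 0.5508 = 234.6 K.
W_by = nCᵥ(T₁ − T₂) = (3.34)(20.79)(426 − 234.6) = 13285 J.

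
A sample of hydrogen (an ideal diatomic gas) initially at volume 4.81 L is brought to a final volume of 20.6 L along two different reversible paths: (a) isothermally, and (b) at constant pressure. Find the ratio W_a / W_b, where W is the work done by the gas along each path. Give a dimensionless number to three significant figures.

W_a / W_b ≈ 0.443

Path (a) isothermal: W = P₁V₁ ln(V₂/V₁) → W_a/(P₁V₁) = 1.455.
Path (b) isobaric: W = P₁(V₂ − V₁) → W_b/(P₁V₁) = 3.283.
W_a / W_b = 1.455 / 3.283 = 0.4431.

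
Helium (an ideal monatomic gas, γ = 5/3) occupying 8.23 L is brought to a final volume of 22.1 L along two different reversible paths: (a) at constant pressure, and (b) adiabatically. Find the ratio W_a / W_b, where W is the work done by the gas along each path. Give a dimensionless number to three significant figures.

Path (a) isobaric: W = P₁(V₂ − V₁) → W_a/(P₁V₁) = 1.685.
Path (b) adiabatic: W = P₁V₁(1 − (V₁/V₂)^(γ−1))/(γ−1) → W_b/(P₁V₁) = 0.7236.
W_a / W_b = 1.685 / 0.7236 = 2.329.

W_a / W_b ≈ 2.33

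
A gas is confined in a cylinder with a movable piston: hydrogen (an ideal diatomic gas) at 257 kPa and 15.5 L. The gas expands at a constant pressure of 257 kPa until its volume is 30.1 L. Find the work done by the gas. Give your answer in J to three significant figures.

Isobaric: W = P ΔV.
W = (257 kPa)(30.1 − 15.5 L) = (257)(14.6) = 3752 J.

W ≈ 3750 J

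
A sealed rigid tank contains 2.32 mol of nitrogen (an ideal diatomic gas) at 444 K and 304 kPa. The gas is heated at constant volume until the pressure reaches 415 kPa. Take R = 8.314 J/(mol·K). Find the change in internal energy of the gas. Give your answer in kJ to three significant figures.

Constant volume ⇒ W = 0, so Q = ΔU = nCᵥΔT with Cᵥ = 5R/2 = 20.79 J/(mol·K).
At constant V, T₂/T₁ = P₂/P₁ ⇒ ΔT = T₁(P₂/P₁ − 1) = 444·(415/304 − 1) = 162.1 K.
ΔU = (2.32)(20.79)(162.1) = 7818 J.

ΔU ≈ 7.82 kJ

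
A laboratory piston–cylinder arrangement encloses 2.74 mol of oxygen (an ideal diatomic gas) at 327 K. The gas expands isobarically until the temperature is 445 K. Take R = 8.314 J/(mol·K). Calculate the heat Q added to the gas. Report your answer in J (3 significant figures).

Q ≈ 9410 J

Isobaric: W = nRΔT = (2.74)(8.314)(118) = 2688 J.
ΔU = nCᵥΔT with Cᵥ = 5R/2: ΔU = (2.74)(20.79)(118) = 6720 J.
Q = ΔU + W = 6720 + 2688 = 9408 J.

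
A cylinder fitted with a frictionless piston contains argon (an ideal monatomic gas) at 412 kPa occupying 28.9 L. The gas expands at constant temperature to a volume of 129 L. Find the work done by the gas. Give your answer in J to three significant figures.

Isothermal: W = nRT ln(V₂/V₁) = P₁V₁ ln(V₂/V₁).
P₁V₁ = (412 kPa)(28.9 L) = 11907 J.
W = 11907 × ln(129/28.9) = 11907 × 1.496
W_by_gas = 17812 J.

W ≈ 17800 J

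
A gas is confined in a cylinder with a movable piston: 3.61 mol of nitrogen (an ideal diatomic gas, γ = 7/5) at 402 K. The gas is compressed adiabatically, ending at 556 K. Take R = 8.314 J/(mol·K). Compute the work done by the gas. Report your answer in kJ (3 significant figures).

Adiabatic ⇒ Q = 0, so W_by = −ΔU = nCᵥ(T₁ − T₂).
Cᵥ = 5R/2 = 20.79 J/(mol·K).
W = (3.61)(20.79)(402 − 556) = -11555 J.

W ≈ -11.6 kJ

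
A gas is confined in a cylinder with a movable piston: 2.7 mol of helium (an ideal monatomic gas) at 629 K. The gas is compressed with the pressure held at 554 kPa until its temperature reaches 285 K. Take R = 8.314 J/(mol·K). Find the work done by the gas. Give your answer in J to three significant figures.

W ≈ -7720 J

Isobaric: W = P ΔV = nR ΔT.
W = (2.7)(8.314)(285 − 629) = -7722 J.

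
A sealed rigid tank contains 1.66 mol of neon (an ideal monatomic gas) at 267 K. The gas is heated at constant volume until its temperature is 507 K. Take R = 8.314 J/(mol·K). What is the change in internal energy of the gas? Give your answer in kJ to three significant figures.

Constant volume ⇒ W = 0, so Q = ΔU = nCᵥΔT with Cᵥ = 3R/2 = 12.47 J/(mol·K).
ΔU = (1.66)(12.47)(507 − 267) = 4968 J.

ΔU ≈ 4.97 kJ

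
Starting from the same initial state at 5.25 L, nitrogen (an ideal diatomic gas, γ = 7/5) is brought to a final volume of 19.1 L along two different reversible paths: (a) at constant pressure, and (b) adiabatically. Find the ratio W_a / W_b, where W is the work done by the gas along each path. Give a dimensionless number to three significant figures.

W_a / W_b ≈ 2.62

Path (a) isobaric: W = P₁(V₂ − V₁) → W_a/(P₁V₁) = 2.638.
Path (b) adiabatic: W = P₁V₁(1 − (V₁/V₂)^(γ−1))/(γ−1) → W_b/(P₁V₁) = 1.009.
W_a / W_b = 2.638 / 1.009 = 2.616.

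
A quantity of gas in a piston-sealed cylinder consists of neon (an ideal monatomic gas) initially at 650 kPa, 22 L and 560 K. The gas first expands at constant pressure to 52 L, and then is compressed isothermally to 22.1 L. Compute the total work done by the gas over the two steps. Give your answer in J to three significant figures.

Step 1 (isobaric): W = PΔV = (650 kPa)(52 − 22 L) = 19500 J.
After step 1: P = 650 kPa, V = 52 L, T = 1324 K.
Step 2 (isothermal): W = P₁V₁ ln(V₂/V₁) = (33800) ln(22.1/52) = -28922 J.
W_total = 19500 − 28922 = -9422 J.

W_total ≈ -9420 J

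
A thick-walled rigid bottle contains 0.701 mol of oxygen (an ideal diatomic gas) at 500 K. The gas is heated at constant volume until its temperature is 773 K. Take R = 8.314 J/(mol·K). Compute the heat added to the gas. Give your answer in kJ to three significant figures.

Q ≈ 3.98 kJ

Constant volume ⇒ W = 0, so Q = ΔU = nCᵥΔT with Cᵥ = 5R/2 = 20.79 J/(mol·K).
ΔU = (0.701)(20.79)(773 − 500) = 3978 J.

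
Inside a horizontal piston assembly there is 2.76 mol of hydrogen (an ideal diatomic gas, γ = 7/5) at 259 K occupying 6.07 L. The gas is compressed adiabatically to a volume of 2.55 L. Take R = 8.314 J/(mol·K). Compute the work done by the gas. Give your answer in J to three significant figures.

Adiabatic: TV^(γ−1) = const with γ = 7/5.
T₂ = T₁ (V₁/V₂)^(γ−1) = 259 × (6.07/2.55)^0.4 = 259 × 1.415 = 366.4 K.
W_by = nCᵥ(T₁ − T₂) = (2.76)(20.79)(259 − 366.4) = -6161 J.

W ≈ -6160 J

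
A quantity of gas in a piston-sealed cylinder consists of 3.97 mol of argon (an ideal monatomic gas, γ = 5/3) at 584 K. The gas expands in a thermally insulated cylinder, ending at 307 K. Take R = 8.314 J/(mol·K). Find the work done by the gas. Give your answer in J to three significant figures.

W ≈ 13700 J

Adiabatic ⇒ Q = 0, so W_by = −ΔU = nCᵥ(T₁ − T₂).
Cᵥ = 3R/2 = 12.47 J/(mol·K).
W = (3.97)(12.47)(584 − 307) = 13714 J.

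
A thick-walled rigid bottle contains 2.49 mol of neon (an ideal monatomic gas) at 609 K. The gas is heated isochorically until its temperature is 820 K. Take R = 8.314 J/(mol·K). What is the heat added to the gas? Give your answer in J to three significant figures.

Q ≈ 6550 J

Constant volume ⇒ W = 0, so Q = ΔU = nCᵥΔT with Cᵥ = 3R/2 = 12.47 J/(mol·K).
ΔU = (2.49)(12.47)(820 − 609) = 6552 J.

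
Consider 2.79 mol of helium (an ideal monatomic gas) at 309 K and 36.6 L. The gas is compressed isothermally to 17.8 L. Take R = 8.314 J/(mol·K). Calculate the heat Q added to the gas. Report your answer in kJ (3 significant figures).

Q ≈ -5.17 kJ

Isothermal ⇒ ΔU = 0, so Q = W = nRT ln(V₂/V₁).
Q = (2.79)(8.314)(309) ln(17.8/36.6) = 7168 × -0.7208 = -5167 J.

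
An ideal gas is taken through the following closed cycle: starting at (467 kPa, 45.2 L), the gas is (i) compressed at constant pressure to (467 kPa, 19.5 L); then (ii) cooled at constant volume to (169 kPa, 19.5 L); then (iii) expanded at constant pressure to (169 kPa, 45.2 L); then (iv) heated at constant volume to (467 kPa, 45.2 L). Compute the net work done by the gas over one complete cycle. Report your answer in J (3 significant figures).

Constant-volume legs do no work.
W(i) = (467)(19.5 − 45.2) = -12002 J; W(iii) = (169)(45.2 − 19.5) = 4343 J.
W_net = -12002 + 4343 = -7659 J (the counter-clockwise enclosed area).

W_net ≈ -7660 J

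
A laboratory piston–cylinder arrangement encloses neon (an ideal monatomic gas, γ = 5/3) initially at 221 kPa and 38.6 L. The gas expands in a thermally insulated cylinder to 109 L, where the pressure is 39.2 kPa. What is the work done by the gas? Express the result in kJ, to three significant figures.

Adiabatic: W = (P₁V₁ − P₂V₂)/(γ − 1) with γ = 5/3.
P₁V₁ = 8531 J, P₂V₂ = 4273 J.
W = (8531 − 4273) / 0.6667 = 6387 J.

W ≈ 6.39 kJ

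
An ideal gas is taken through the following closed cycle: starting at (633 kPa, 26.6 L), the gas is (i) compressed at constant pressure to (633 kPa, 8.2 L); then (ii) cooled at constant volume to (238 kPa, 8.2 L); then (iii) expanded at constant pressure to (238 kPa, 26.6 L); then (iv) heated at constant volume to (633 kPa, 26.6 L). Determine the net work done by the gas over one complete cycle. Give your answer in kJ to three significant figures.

Constant-volume legs do no work.
W(i) = (633)(8.2 − 26.6) = -11647 J; W(iii) = (238)(26.6 − 8.2) = 4379 J.
W_net = -11647 + 4379 = -7268 J (the counter-clockwise enclosed area).

W_net ≈ -7.27 kJ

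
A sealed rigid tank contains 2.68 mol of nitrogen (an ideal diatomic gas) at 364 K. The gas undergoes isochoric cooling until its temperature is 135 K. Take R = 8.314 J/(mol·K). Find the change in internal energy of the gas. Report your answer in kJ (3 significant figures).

Constant volume ⇒ W = 0, so Q = ΔU = nCᵥΔT with Cᵥ = 5R/2 = 20.79 J/(mol·K).
ΔU = (2.68)(20.79)(135 − 364) = -12756 J.

ΔU ≈ -12.8 kJ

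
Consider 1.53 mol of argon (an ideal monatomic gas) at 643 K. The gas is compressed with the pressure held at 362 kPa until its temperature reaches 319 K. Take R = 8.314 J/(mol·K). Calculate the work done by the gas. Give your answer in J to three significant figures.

Isobaric: W = P ΔV = nR ΔT.
W = (1.53)(8.314)(319 − 643) = -4121 J.

W ≈ -4120 J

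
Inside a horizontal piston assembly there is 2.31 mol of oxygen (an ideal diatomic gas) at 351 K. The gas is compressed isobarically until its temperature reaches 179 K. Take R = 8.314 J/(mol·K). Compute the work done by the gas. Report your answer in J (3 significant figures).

Isobaric: W = P ΔV = nR ΔT.
W = (2.31)(8.314)(179 − 351) = -3303 J.

W ≈ -3300 J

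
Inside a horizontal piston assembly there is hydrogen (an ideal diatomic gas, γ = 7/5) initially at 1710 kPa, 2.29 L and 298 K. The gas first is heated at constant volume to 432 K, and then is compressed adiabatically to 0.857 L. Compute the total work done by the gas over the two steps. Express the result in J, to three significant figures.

Step 1 (isochoric): W = 0 (constant volume).
After step 1: P = 2479 kPa (V unchanged).
Step 2 (adiabatic): W = (P₁V₁ − P₂V₂)/(γ−1) = (5677 − 8411)/0.4 = -6835 J.
W_total = 0 − 6835 = -6835 J.

W_total ≈ -6840 J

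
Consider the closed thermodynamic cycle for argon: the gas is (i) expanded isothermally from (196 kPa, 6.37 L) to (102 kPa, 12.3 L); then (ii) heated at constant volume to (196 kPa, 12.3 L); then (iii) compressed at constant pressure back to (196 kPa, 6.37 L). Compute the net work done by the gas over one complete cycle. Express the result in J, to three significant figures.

Leg (i): W = PᵢVᵢ ln(V_f/Vᵢ) = (1249) ln(12.3/6.37) = 821.5 J.
Leg (ii): W = 0.
Leg (iii): W = PΔV = (196)(6.37 − 12.3) = -1162 J.
W_net = 821.5 − 1162 = -340.8 J.

W_net ≈ -341 J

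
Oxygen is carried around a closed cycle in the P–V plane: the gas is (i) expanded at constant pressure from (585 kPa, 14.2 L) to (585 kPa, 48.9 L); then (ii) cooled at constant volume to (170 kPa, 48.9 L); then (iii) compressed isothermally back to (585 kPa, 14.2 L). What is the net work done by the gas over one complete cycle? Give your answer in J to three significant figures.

W_net ≈ 10000 J

Leg (i): W = PΔV = (585)(48.9 − 14.2) = 20300 J.
Leg (ii): W = 0.
Leg (iii): W = PᵢVᵢ ln(V_f/Vᵢ) = (8313) ln(14.2/48.9) = -10279 J.
W_net = 20300 − 10279 = 10020 J.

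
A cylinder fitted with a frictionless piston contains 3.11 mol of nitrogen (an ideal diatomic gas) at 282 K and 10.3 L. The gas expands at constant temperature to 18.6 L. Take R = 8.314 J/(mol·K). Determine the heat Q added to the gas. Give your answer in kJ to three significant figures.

Q ≈ 4.31 kJ

Isothermal ⇒ ΔU = 0, so Q = W = nRT ln(V₂/V₁).
Q = (3.11)(8.314)(282) ln(18.6/10.3) = 7292 × 0.591 = 4309 J.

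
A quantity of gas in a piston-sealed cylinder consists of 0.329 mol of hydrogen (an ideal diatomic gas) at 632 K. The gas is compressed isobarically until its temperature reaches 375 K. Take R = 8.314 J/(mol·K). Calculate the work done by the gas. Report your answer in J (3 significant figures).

W ≈ -703 J

Isobaric: W = P ΔV = nR ΔT.
W = (0.329)(8.314)(375 − 632) = -703 J.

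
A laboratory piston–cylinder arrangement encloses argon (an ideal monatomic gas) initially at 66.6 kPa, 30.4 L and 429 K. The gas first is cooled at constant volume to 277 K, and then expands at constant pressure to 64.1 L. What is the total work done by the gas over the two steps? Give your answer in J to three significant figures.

W_total ≈ 1450 J

Step 1 (isochoric): W = 0 (constant volume).
After step 1: P = 43 kPa (V unchanged).
Step 2 (isobaric): W = PΔV = (43 kPa)(64.1 − 30.4 L) = 1449 J.
W_total = 0 + 1449 = 1449 J.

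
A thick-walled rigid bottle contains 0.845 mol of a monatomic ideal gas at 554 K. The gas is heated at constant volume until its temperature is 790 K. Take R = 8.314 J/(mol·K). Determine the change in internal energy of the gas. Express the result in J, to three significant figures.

ΔU ≈ 2490 J

Constant volume ⇒ W = 0, so Q = ΔU = nCᵥΔT with Cᵥ = 3R/2 = 12.47 J/(mol·K).
ΔU = (0.845)(12.47)(790 − 554) = 2487 J.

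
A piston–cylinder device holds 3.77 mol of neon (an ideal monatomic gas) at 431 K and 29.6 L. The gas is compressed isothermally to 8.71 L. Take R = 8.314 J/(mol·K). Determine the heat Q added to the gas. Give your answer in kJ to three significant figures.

Q ≈ -16.5 kJ

Isothermal ⇒ ΔU = 0, so Q = W = nRT ln(V₂/V₁).
Q = (3.77)(8.314)(431) ln(8.71/29.6) = 13509 × -1.223 = -16526 J.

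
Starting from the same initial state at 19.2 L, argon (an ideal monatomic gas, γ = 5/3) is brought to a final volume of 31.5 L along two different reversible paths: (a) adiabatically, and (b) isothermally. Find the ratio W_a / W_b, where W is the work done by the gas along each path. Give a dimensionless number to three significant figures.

Path (a) adiabatic: W = P₁V₁(1 − (V₁/V₂)^(γ−1))/(γ−1) → W_a/(P₁V₁) = 0.4217.
Path (b) isothermal: W = P₁V₁ ln(V₂/V₁) → W_b/(P₁V₁) = 0.4951.
W_a / W_b = 0.4217 / 0.4951 = 0.8517.

W_a / W_b ≈ 0.852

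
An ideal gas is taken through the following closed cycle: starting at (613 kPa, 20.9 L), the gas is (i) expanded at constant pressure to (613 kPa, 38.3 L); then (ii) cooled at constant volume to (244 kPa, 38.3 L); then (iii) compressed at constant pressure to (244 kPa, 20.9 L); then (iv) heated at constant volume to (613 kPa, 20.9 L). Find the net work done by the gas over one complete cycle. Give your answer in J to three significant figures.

W_net ≈ 6420 J

Constant-volume legs do no work.
W(i) = (613)(38.3 − 20.9) = 10666 J; W(iii) = (244)(20.9 − 38.3) = -4246 J.
W_net = 10666 − 4246 = 6421 J (the clockwise enclosed area).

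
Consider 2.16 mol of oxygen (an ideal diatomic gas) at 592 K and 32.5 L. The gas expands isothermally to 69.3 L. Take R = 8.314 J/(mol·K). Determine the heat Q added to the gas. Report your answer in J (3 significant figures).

Isothermal ⇒ ΔU = 0, so Q = W = nRT ln(V₂/V₁).
Q = (2.16)(8.314)(592) ln(69.3/32.5) = 10631 × 0.7572 = 8050 J.

Q ≈ 8050 J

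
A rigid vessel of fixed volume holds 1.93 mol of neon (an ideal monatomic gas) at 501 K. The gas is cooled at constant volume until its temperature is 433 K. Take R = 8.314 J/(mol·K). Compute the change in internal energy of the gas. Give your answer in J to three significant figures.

ΔU ≈ -1640 J

Constant volume ⇒ W = 0, so Q = ΔU = nCᵥΔT with Cᵥ = 3R/2 = 12.47 J/(mol·K).
ΔU = (1.93)(12.47)(433 − 501) = -1637 J.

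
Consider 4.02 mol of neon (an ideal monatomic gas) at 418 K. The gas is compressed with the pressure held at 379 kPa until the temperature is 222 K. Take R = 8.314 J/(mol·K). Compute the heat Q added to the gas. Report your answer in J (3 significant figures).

Isobaric: W = nRΔT = (4.02)(8.314)(-196) = -6551 J.
ΔU = nCᵥΔT with Cᵥ = 3R/2: ΔU = (4.02)(12.47)(-196) = -9826 J.
Q = ΔU + W = -9826 − 6551 = -16377 J.

Q ≈ -16400 J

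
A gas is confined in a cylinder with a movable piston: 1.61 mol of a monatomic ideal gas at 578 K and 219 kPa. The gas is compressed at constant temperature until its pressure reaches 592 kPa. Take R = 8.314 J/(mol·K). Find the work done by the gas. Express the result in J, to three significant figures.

W ≈ -7690 J

Isothermal process: W = nRT ln(V₂/V₁) = nRT ln(P₁/P₂).
W = (1.61)(8.314)(578) × ln(219/592)
  = 7737 × ln(0.3699) = 7737 × -0.9944
W_by_gas = -7694 J.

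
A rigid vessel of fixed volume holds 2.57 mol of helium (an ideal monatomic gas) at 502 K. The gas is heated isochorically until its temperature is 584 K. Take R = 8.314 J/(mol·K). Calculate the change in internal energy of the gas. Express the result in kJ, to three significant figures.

ΔU ≈ 2.63 kJ

Constant volume ⇒ W = 0, so Q = ΔU = nCᵥΔT with Cᵥ = 3R/2 = 12.47 J/(mol·K).
ΔU = (2.57)(12.47)(584 − 502) = 2628 J.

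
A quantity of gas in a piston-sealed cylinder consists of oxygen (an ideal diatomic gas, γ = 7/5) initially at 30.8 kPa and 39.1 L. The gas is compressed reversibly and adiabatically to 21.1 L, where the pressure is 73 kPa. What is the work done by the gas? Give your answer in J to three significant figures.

Adiabatic: W = (P₁V₁ − P₂V₂)/(γ − 1) with γ = 7/5.
P₁V₁ = 1204 J, P₂V₂ = 1540 J.
W = (1204 − 1540) / 0.4 = -840.1 J.

W ≈ -840 J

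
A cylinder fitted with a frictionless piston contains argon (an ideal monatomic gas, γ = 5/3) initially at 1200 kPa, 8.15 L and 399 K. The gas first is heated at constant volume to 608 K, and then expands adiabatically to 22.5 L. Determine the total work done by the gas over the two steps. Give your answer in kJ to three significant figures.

W_total ≈ 11.0 kJ

Step 1 (isochoric): W = 0 (constant volume).
After step 1: P = 1829 kPa (V unchanged).
Step 2 (adiabatic): W = (P₁V₁ − P₂V₂)/(γ−1) = (14903 − 7573)/0.667 = 10995 J.
W_total = 0 + 10995 = 10995 J.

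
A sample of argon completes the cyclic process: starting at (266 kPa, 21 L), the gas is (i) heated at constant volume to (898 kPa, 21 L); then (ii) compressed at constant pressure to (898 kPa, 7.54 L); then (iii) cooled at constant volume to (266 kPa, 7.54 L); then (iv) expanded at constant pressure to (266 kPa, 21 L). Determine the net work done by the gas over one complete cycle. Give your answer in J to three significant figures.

Constant-volume legs do no work.
W(ii) = (898)(7.54 − 21) = -12087 J; W(iv) = (266)(21 − 7.54) = 3580 J.
W_net = -12087 + 3580 = -8507 J (the counter-clockwise enclosed area).

W_net ≈ -8510 J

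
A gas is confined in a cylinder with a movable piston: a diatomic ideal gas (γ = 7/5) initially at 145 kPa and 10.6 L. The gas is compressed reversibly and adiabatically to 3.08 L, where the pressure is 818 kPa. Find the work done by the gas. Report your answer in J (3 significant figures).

Adiabatic: W = (P₁V₁ − P₂V₂)/(γ − 1) with γ = 7/5.
P₁V₁ = 1537 J, P₂V₂ = 2519 J.
W = (1537 − 2519) / 0.4 = -2456 J.

W ≈ -2460 J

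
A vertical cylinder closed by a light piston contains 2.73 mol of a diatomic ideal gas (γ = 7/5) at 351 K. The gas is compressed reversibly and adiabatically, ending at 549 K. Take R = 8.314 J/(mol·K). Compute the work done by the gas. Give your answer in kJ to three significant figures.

Adiabatic ⇒ Q = 0, so W_by = −ΔU = nCᵥ(T₁ − T₂).
Cᵥ = 5R/2 = 20.79 J/(mol·K).
W = (2.73)(20.79)(351 − 549) = -11235 J.

W ≈ -11.2 kJ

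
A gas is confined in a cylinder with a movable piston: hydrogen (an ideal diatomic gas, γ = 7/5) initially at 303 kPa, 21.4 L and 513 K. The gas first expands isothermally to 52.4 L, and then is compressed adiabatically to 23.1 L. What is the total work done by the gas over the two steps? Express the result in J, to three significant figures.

W_total ≈ -478 J

Step 1 (isothermal): W = P₁V₁ ln(V₂/V₁) = (6484) ln(52.4/21.4) = 5807 J.
After step 1: P = 123.7 kPa, V = 52.4 L, T = 513 K.
Step 2 (adiabatic): W = (P₁V₁ − P₂V₂)/(γ−1) = (6484 − 8998)/0.4 = -6284 J.
W_total = 5807 − 6284 = -477.7 J.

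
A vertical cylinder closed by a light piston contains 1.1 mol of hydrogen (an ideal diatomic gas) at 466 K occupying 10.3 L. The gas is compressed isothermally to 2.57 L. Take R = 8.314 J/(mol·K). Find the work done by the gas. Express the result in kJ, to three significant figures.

Isothermal: W = nRT ln(V₂/V₁).
W = (1.1)(8.314)(466) × ln(2.57/10.3)
  = 4262 × -1.388
W_by_gas = -5916 J.

W ≈ -5.92 kJ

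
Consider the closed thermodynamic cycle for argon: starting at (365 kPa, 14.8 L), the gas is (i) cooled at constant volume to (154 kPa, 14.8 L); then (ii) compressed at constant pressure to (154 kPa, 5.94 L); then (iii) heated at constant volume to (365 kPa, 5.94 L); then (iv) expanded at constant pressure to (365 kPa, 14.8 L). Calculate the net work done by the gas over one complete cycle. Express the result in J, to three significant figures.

Constant-volume legs do no work.
W(ii) = (154)(5.94 − 14.8) = -1364 J; W(iv) = (365)(14.8 − 5.94) = 3234 J.
W_net = -1364 + 3234 = 1869 J (the clockwise enclosed area).

W_net ≈ 1870 J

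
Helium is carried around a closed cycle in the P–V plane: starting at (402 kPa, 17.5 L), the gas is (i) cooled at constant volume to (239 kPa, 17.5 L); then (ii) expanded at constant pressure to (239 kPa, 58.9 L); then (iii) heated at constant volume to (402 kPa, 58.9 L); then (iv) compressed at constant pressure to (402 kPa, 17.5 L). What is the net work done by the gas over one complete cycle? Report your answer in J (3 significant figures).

Constant-volume legs do no work.
W(ii) = (239)(58.9 − 17.5) = 9895 J; W(iv) = (402)(17.5 − 58.9) = -16643 J.
W_net = 9895 − 16643 = -6748 J (the counter-clockwise enclosed area).

W_net ≈ -6750 J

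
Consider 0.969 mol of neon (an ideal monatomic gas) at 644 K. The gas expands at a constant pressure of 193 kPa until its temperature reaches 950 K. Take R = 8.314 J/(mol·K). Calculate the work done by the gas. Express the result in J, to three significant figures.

W ≈ 2470 J

Isobaric: W = P ΔV = nR ΔT.
W = (0.969)(8.314)(950 − 644) = 2465 J.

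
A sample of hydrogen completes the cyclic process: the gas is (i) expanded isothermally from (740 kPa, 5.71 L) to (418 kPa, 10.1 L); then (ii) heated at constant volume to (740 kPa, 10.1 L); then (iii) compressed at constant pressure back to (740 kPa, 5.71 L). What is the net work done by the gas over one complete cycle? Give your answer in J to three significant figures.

W_net ≈ -839 J

Leg (i): W = PᵢVᵢ ln(V_f/Vᵢ) = (4225) ln(10.1/5.71) = 2410 J.
Leg (ii): W = 0.
Leg (iii): W = PΔV = (740)(5.71 − 10.1) = -3249 J.
W_net = 2410 − 3249 = -838.8 J.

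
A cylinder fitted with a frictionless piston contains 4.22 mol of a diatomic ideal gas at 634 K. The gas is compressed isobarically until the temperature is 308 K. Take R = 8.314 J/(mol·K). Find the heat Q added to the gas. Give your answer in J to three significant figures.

Q ≈ -40000 J

Isobaric: W = nRΔT = (4.22)(8.314)(-326) = -11438 J.
ΔU = nCᵥΔT with Cᵥ = 5R/2: ΔU = (4.22)(20.79)(-326) = -28594 J.
Q = ΔU + W = -28594 − 11438 = -40032 J.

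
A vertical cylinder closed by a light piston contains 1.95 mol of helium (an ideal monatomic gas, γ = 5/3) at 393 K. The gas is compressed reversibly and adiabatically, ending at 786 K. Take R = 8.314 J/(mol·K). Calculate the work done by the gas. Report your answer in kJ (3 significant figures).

Adiabatic ⇒ Q = 0, so W_by = −ΔU = nCᵥ(T₁ − T₂).
Cᵥ = 3R/2 = 12.47 J/(mol·K).
W = (1.95)(12.47)(393 − 786) = -9557 J.

W ≈ -9.56 kJ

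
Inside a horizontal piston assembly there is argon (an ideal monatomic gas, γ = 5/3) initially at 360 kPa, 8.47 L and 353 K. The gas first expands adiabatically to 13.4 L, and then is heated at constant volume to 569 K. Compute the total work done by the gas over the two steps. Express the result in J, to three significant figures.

W_total ≈ 1210 J

Step 1 (adiabatic): W = (P₁V₁ − P₂V₂)/(γ−1) = (3049 − 2246)/0.667 = 1205 J.
Step 2 (isochoric): W = 0 (constant volume).
W_total = 1205 + 0 = 1205 J.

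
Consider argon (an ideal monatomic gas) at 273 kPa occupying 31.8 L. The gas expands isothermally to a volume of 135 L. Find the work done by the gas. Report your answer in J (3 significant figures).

W ≈ 12600 J

Isothermal: W = nRT ln(V₂/V₁) = P₁V₁ ln(V₂/V₁).
P₁V₁ = (273 kPa)(31.8 L) = 8681 J.
W = 8681 × ln(135/31.8) = 8681 × 1.446
W_by_gas = 12552 J.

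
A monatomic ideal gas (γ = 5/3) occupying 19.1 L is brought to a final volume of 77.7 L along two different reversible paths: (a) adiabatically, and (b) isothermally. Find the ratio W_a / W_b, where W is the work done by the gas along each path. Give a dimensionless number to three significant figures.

Path (a) adiabatic: W = P₁V₁(1 − (V₁/V₂)^(γ−1))/(γ−1) → W_a/(P₁V₁) = 0.9114.
Path (b) isothermal: W = P₁V₁ ln(V₂/V₁) → W_b/(P₁V₁) = 1.403.
W_a / W_b = 0.9114 / 1.403 = 0.6495.

W_a / W_b ≈ 0.650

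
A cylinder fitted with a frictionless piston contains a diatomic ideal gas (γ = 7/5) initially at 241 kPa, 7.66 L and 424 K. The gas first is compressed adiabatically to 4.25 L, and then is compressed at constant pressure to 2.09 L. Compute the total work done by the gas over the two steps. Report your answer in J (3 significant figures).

W_total ≈ -2410 J

Step 1 (adiabatic): W = (P₁V₁ − P₂V₂)/(γ−1) = (1846 − 2337)/0.4 = -1226 J.
After step 1: P = 549.8 kPa, V = 4.25 L, T = 536.7 K.
Step 2 (isobaric): W = PΔV = (549.8 kPa)(2.09 − 4.25 L) = -1188 J.
W_total = -1226 − 1188 = -2414 J.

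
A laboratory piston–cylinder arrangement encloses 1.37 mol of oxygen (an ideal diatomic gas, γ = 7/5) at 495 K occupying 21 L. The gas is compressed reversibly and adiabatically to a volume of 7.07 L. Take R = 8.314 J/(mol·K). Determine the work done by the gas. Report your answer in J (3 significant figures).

Adiabatic: TV^(γ−1) = const with γ = 7/5.
T₂ = T₁ (V₁/V₂)^(γ−1) = 495 × (21/7.07)^0.4 = 495 × 1.546 = 765.1 K.
W_by = nCᵥ(T₁ − T₂) = (1.37)(20.79)(495 − 765.1) = -7692 J.

W ≈ -7690 J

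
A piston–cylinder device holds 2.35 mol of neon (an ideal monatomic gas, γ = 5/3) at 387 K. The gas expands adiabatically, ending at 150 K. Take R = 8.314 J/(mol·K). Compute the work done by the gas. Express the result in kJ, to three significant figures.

Adiabatic ⇒ Q = 0, so W_by = −ΔU = nCᵥ(T₁ − T₂).
Cᵥ = 3R/2 = 12.47 J/(mol·K).
W = (2.35)(12.47)(387 − 150) = 6946 J.

W ≈ 6.95 kJ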